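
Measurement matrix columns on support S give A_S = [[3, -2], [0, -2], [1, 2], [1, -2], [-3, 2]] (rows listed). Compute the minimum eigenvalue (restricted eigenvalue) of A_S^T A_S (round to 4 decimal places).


A_S^T A_S = [[20, -12], [-12, 20]].
trace = 40.
det = 256.
disc = trace^2 - 4*det = 1600 - 4*256 = 576.
sqrt(576) = 24.
lam_min = (40 - 24)/2 = 8 = 8.0000.

8.0000


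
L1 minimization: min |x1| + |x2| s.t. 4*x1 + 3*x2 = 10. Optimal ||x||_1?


Axis intercepts:
  x1 = 5/2, x2 = 0: L1 = 5/2
  x1 = 0, x2 = 10/3: L1 = 10/3
x* = (5/2, 0)
||x*||_1 = 5/2.

5/2


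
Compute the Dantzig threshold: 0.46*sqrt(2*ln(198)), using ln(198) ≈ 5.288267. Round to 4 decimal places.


ln(198) ≈ 5.288267.
2*ln(n) ≈ 10.576534.
sqrt(2*ln(n)) ≈ sqrt(10.576534) ≈ 3.252158.
threshold ≈ 0.46*3.252158 = 1.49599268 ≈ 1.4960.

1.4960


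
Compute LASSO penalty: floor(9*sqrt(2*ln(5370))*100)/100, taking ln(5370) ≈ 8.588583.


ln(5370) ≈ 8.588583.
2*ln(n) ≈ 17.177166.
sqrt(2*ln(n)) ≈ sqrt(17.177166) ≈ 4.144534.
lambda ≈ 9*4.144534 = 37.300806.
floor(lambda*100)/100 = 37.30.

37.30


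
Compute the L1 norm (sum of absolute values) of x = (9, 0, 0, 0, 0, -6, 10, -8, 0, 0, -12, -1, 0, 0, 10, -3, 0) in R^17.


Non-zero entries: [(0, 9), (5, -6), (6, 10), (7, -8), (10, -12), (11, -1), (14, 10), (15, -3)]
Absolute values: [9, 6, 10, 8, 12, 1, 10, 3]
||x||_1 = sum = 59.

59


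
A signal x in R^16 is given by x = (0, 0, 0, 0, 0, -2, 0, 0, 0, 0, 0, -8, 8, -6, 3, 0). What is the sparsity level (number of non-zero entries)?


Non-zero positions: [5, 11, 12, 13, 14].
Sparsity = 5.

5


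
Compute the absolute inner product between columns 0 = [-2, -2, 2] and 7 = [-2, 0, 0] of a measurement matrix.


Inner product: -2*-2 + -2*0 + 2*0
Products: [4, 0, 0]
Sum = 4.
|dot| = 4.

4


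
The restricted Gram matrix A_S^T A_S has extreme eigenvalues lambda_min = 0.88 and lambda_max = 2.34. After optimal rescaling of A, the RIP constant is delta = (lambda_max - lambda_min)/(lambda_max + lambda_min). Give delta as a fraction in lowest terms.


lambda_max - lambda_min = 2.34 - 0.88 = 1.46.
lambda_max + lambda_min = 2.34 + 0.88 = 3.22.
delta = 1.46/3.22 = 146/322 = 73/161.

73/161


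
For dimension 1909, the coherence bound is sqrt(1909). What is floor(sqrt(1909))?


43^2 = 1849 <= 1909 < 1936 = 44^2, so 43 <= sqrt(1909) < 44.
floor(sqrt(1909)) = 43.

43


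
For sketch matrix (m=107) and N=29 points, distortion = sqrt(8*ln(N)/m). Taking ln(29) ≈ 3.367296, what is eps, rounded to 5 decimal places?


ln(29) ≈ 3.367296.
8*ln(N)/m ≈ 8*3.367296/107 ≈ 0.25176045.
eps = sqrt(0.25176045) ≈ 0.5017574 ≈ 0.50176.

0.50176


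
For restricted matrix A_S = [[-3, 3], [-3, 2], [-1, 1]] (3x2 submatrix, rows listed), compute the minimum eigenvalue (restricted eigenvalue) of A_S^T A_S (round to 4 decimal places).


A_S^T A_S = [[19, -16], [-16, 14]].
trace = 33.
det = 10.
disc = trace^2 - 4*det = 1089 - 4*10 = 1049.
sqrt(1049) ≈ 32.388269.
lam_min = (33 - sqrt(1049))/2 ≈ (33 - 32.388269)/2 = 0.3058655 ≈ 0.3059.

0.3059


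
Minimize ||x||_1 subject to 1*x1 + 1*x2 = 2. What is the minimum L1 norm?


Axis intercepts:
  x1 = 2, x2 = 0: L1 = 2
  x1 = 0, x2 = 2: L1 = 2
x* = (2, 0)
||x*||_1 = 2.

2


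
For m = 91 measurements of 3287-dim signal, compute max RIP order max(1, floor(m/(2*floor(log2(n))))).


floor(log2(3287)) = 11.
2*11 = 22.
m/(2*floor(log2(n))) = 91/22 ≈ 4.1364.
floor = 4.
k = max(1, 4) = 4.

4


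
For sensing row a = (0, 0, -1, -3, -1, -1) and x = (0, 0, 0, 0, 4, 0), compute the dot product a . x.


Non-zero terms: ['-1*4']
Products: [-4]
y = sum = -4.

-4


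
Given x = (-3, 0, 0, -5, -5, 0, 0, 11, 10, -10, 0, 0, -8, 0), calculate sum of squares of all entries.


Non-zero entries: [(0, -3), (3, -5), (4, -5), (7, 11), (8, 10), (9, -10), (12, -8)]
Squares: [9, 25, 25, 121, 100, 100, 64]
||x||_2^2 = sum = 444.

444


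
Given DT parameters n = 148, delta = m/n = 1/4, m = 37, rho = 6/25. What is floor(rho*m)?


m = 1/4*148 = 37.
rho = 6/25.
rho*m = 6/25*37 = 8.88.
k = floor(8.88) = 8.

8


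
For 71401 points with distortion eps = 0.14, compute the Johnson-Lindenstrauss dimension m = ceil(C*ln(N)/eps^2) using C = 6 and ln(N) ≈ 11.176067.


ln(71401) ≈ 11.176067.
eps^2 = 0.14^2 = 0.0196.
C*ln(N)/eps^2 ≈ 6*11.176067/0.0196 ≈ 3421.245.
m = ceil(3421.245) = 3422.

3422


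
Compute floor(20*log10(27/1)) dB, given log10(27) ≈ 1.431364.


||x||/||e|| = 27/1 = 27.
log10(27) ≈ 1.431364.
20*log10(||x||/||e||) ≈ 20*1.431364 = 28.62728.
floor(28.62728) = 28.

28


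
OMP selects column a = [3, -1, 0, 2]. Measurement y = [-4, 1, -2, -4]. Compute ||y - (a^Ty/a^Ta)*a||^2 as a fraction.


a^T a = 14.
a^T y = -21.
coeff = -21/14 = -3/2.
||r||^2 = 11/2.

11/2


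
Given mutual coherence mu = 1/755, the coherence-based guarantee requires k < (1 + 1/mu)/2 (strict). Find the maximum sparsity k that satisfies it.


1/mu = 755.
1 + 1/mu = 756.
(1 + 1/mu)/2 = 378 is an integer and the inequality is strict, so k_max = 378 - 1 = 377.

377


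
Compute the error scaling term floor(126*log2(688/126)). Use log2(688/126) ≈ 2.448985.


log2(n/k) = log2(688/126) ≈ 2.448985.
k*log2(n/k) ≈ 126*2.448985 = 308.57211.
floor(308.57211) = 308.

308


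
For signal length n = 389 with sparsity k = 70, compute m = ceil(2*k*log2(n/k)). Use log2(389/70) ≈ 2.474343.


log2(n/k) = log2(389/70) ≈ 2.474343.
2*k*log2(n/k) ≈ 2*70*2.474343 = 346.40802.
m = ceil(346.40802) = 347.

347


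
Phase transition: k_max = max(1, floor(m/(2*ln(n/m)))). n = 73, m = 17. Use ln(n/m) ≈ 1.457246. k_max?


n/m = 73/17.
ln(n/m) ≈ 1.457246.
2*ln(n/m) ≈ 2.914492.
m/(2*ln(n/m)) ≈ 17/2.914492 ≈ 5.8329.
floor = 5.
k_max = max(1, 5) = 5.

5


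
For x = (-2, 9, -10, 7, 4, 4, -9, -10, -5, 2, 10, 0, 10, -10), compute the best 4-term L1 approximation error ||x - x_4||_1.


Sorted |x_i| descending: [10, 10, 10, 10, 10, 9, 9, 7, 5, 4, 4, 2, 2, 0]
Keep top 4: [10, 10, 10, 10]
Tail entries: [10, 9, 9, 7, 5, 4, 4, 2, 2, 0]
L1 error = sum of tail = 52.

52


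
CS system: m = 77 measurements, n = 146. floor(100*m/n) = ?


100*m/n = 100*77/146 ≈ 52.7397.
floor = 52.

52


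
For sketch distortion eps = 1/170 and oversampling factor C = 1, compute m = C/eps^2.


1/eps = 170.
(1/eps)^2 = 28900.
m = 1*28900 = 28900.

28900


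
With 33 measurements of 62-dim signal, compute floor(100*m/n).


100*m/n = 100*33/62 ≈ 53.2258.
floor = 53.

53


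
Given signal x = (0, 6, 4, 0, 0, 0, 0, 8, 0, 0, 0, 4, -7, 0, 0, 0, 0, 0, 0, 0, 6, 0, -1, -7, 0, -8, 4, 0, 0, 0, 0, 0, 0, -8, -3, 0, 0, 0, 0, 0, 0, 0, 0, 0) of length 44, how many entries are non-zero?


Non-zero positions: [1, 2, 7, 11, 12, 20, 22, 23, 25, 26, 33, 34].
Sparsity = 12.

12


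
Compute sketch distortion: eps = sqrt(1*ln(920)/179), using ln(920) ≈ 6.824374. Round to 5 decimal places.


ln(920) ≈ 6.824374.
1*ln(N)/m ≈ 1*6.824374/179 ≈ 0.03812499.
eps = sqrt(0.03812499) ≈ 0.1952562 ≈ 0.19526.

0.19526


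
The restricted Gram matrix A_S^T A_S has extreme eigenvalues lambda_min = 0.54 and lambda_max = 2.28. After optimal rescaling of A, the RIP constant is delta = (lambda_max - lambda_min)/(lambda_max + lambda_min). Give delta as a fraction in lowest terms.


lambda_max - lambda_min = 2.28 - 0.54 = 1.74.
lambda_max + lambda_min = 2.28 + 0.54 = 2.82.
delta = 1.74/2.82 = 174/282 = 29/47.

29/47


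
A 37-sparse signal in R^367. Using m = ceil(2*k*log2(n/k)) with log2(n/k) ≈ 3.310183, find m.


log2(n/k) = log2(367/37) ≈ 3.310183.
2*k*log2(n/k) ≈ 2*37*3.310183 = 244.953542.
m = ceil(244.953542) = 245.

245


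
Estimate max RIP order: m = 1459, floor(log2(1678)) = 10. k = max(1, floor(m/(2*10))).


floor(log2(1678)) = 10.
2*10 = 20.
m/(2*floor(log2(n))) = 1459/20 ≈ 72.95.
floor = 72.
k = max(1, 72) = 72.

72


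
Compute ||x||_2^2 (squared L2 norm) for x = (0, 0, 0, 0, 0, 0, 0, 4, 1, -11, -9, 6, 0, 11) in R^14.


Non-zero entries: [(7, 4), (8, 1), (9, -11), (10, -9), (11, 6), (13, 11)]
Squares: [16, 1, 121, 81, 36, 121]
||x||_2^2 = sum = 376.

376


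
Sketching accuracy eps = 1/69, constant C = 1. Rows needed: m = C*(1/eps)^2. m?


1/eps = 69.
(1/eps)^2 = 4761.
m = 1*4761 = 4761.

4761


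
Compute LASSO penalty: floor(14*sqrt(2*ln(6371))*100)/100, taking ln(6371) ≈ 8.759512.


ln(6371) ≈ 8.759512.
2*ln(n) ≈ 17.519024.
sqrt(2*ln(n)) ≈ sqrt(17.519024) ≈ 4.185573.
lambda ≈ 14*4.185573 = 58.598022.
floor(lambda*100)/100 = 58.59.

58.59


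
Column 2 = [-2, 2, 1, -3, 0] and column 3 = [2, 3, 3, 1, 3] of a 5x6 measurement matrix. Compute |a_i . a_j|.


Inner product: -2*2 + 2*3 + 1*3 + -3*1 + 0*3
Products: [-4, 6, 3, -3, 0]
Sum = 2.
|dot| = 2.

2


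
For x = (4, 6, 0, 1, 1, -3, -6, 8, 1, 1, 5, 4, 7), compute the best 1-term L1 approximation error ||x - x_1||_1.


Sorted |x_i| descending: [8, 7, 6, 6, 5, 4, 4, 3, 1, 1, 1, 1, 0]
Keep top 1: [8]
Tail entries: [7, 6, 6, 5, 4, 4, 3, 1, 1, 1, 1, 0]
L1 error = sum of tail = 39.

39


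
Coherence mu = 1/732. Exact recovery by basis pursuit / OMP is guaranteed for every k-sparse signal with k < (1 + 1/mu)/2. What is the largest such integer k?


1/mu = 732.
1 + 1/mu = 733.
(1 + 1/mu)/2 = 366.5 is not an integer, so k_max = floor(366.5) = 366.

366


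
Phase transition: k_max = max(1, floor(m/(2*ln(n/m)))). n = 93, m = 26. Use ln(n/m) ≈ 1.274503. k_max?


n/m = 93/26.
ln(n/m) ≈ 1.274503.
2*ln(n/m) ≈ 2.549006.
m/(2*ln(n/m)) ≈ 26/2.549006 ≈ 10.2001.
floor = 10.
k_max = max(1, 10) = 10.

10


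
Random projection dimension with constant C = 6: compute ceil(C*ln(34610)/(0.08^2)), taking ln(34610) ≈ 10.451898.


ln(34610) ≈ 10.451898.
eps^2 = 0.08^2 = 0.0064.
C*ln(N)/eps^2 ≈ 6*10.451898/0.0064 ≈ 9798.6544.
m = ceil(9798.6544) = 9799.

9799


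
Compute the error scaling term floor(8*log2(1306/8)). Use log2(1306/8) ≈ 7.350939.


log2(n/k) = log2(1306/8) ≈ 7.350939.
k*log2(n/k) ≈ 8*7.350939 = 58.807512.
floor(58.807512) = 58.

58


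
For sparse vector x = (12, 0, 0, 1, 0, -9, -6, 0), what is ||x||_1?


Non-zero entries: [(0, 12), (3, 1), (5, -9), (6, -6)]
Absolute values: [12, 1, 9, 6]
||x||_1 = sum = 28.

28


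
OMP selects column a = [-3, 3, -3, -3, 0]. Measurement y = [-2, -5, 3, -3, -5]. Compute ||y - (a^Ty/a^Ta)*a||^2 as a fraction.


a^T a = 36.
a^T y = -9.
coeff = -9/36 = -1/4.
||r||^2 = 279/4.

279/4


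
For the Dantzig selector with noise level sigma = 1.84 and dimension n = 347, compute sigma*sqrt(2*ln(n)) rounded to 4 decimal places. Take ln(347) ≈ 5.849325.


ln(347) ≈ 5.849325.
2*ln(n) ≈ 11.69865.
sqrt(2*ln(n)) ≈ sqrt(11.69865) ≈ 3.420329.
threshold ≈ 1.84*3.420329 = 6.29340536 ≈ 6.2934.

6.2934


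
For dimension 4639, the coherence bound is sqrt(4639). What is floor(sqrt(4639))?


68^2 = 4624 <= 4639 < 4761 = 69^2, so 68 <= sqrt(4639) < 69.
floor(sqrt(4639)) = 68.

68


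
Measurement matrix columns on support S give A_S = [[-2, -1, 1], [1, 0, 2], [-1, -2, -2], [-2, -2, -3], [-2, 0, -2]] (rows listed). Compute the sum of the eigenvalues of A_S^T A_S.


Sum of eigenvalues of A_S^T A_S = trace(A_S^T A_S) = sum of squared column norms of A_S.
A_S^T A_S diagonal: [14, 9, 22].
trace = 14 + 9 + 22 = 45.

45


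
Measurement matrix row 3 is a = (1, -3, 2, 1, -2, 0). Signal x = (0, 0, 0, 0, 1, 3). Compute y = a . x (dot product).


Non-zero terms: ['-2*1', '0*3']
Products: [-2, 0]
y = sum = -2.

-2


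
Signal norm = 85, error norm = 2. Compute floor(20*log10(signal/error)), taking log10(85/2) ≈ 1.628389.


||x||/||e|| = 85/2.
log10(85/2) ≈ 1.628389.
20*log10(||x||/||e||) ≈ 20*1.628389 = 32.56778.
floor(32.56778) = 32.

32


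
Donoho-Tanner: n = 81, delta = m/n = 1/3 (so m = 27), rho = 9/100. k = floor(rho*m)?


m = 1/3*81 = 27.
rho = 9/100.
rho*m = 9/100*27 = 2.43.
k = floor(2.43) = 2.

2


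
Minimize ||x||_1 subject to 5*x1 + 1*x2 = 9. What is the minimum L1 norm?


Axis intercepts:
  x1 = 9/5, x2 = 0: L1 = 9/5
  x1 = 0, x2 = 9: L1 = 9
x* = (9/5, 0)
||x*||_1 = 9/5.

9/5


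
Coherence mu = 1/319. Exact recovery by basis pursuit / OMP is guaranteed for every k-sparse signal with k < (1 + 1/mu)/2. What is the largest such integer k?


1/mu = 319.
1 + 1/mu = 320.
(1 + 1/mu)/2 = 160 is an integer and the inequality is strict, so k_max = 160 - 1 = 159.

159


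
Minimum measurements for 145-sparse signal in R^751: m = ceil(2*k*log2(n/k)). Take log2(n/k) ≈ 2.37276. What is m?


log2(n/k) = log2(751/145) ≈ 2.37276.
2*k*log2(n/k) ≈ 2*145*2.37276 = 688.1004.
m = ceil(688.1004) = 689.

689


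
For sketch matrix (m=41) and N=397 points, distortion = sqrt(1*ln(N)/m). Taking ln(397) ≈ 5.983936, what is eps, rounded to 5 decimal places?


ln(397) ≈ 5.983936.
1*ln(N)/m ≈ 1*5.983936/41 ≈ 0.14594966.
eps = sqrt(0.14594966) ≈ 0.3820336 ≈ 0.38203.

0.38203


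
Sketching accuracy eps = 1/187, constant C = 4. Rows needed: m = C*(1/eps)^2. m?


1/eps = 187.
(1/eps)^2 = 34969.
m = 4*34969 = 139876.

139876


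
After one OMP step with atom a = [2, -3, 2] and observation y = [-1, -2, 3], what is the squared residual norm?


a^T a = 17.
a^T y = 10.
coeff = 10/17 = 10/17.
||r||^2 = 138/17.

138/17


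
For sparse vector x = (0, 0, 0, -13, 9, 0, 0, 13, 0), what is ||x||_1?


Non-zero entries: [(3, -13), (4, 9), (7, 13)]
Absolute values: [13, 9, 13]
||x||_1 = sum = 35.

35


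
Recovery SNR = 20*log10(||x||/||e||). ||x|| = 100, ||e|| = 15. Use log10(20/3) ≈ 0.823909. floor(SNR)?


||x||/||e|| = 100/15 = 20/3.
log10(20/3) ≈ 0.823909.
20*log10(||x||/||e||) ≈ 20*0.823909 = 16.47818.
floor(16.47818) = 16.

16


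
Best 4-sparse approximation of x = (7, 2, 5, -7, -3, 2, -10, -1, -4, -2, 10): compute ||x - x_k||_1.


Sorted |x_i| descending: [10, 10, 7, 7, 5, 4, 3, 2, 2, 2, 1]
Keep top 4: [10, 10, 7, 7]
Tail entries: [5, 4, 3, 2, 2, 2, 1]
L1 error = sum of tail = 19.

19


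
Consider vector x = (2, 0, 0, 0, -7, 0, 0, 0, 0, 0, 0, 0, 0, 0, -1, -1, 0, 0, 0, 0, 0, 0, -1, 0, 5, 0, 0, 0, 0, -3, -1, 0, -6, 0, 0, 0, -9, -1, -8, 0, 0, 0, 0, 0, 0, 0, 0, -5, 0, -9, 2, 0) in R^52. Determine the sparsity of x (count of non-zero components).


Non-zero positions: [0, 4, 14, 15, 22, 24, 29, 30, 32, 36, 37, 38, 47, 49, 50].
Sparsity = 15.

15


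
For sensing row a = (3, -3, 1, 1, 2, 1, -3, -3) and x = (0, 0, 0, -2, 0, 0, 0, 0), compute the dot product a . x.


Non-zero terms: ['1*-2']
Products: [-2]
y = sum = -2.

-2


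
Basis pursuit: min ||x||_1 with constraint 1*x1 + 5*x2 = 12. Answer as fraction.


Axis intercepts:
  x1 = 12, x2 = 0: L1 = 12
  x1 = 0, x2 = 12/5: L1 = 12/5
x* = (0, 12/5)
||x*||_1 = 12/5.

12/5


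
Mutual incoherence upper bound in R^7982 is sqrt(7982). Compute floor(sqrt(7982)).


89^2 = 7921 <= 7982 < 8100 = 90^2, so 89 <= sqrt(7982) < 90.
floor(sqrt(7982)) = 89.

89


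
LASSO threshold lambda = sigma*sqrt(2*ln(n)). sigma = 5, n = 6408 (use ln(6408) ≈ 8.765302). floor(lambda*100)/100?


ln(6408) ≈ 8.765302.
2*ln(n) ≈ 17.530604.
sqrt(2*ln(n)) ≈ sqrt(17.530604) ≈ 4.186956.
lambda ≈ 5*4.186956 = 20.93478.
floor(lambda*100)/100 = 20.93.

20.93


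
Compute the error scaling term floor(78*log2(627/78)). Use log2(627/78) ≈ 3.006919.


log2(n/k) = log2(627/78) ≈ 3.006919.
k*log2(n/k) ≈ 78*3.006919 = 234.539682.
floor(234.539682) = 234.

234


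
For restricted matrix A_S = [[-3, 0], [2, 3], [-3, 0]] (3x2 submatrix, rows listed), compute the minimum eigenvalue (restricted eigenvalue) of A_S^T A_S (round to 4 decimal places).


A_S^T A_S = [[22, 6], [6, 9]].
trace = 31.
det = 162.
disc = trace^2 - 4*det = 961 - 4*162 = 313.
sqrt(313) ≈ 17.691806.
lam_min = (31 - sqrt(313))/2 ≈ (31 - 17.691806)/2 = 6.654097 ≈ 6.6541.

6.6541


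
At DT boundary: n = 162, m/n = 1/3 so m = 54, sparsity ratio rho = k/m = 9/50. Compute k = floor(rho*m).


m = 1/3*162 = 54.
rho = 9/50.
rho*m = 9/50*54 = 9.72.
k = floor(9.72) = 9.

9


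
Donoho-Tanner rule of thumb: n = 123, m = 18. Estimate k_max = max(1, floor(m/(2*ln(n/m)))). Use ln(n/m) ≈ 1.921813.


n/m = 123/18 = 41/6.
ln(n/m) ≈ 1.921813.
2*ln(n/m) ≈ 3.843626.
m/(2*ln(n/m)) ≈ 18/3.843626 ≈ 4.6831.
floor = 4.
k_max = max(1, 4) = 4.

4


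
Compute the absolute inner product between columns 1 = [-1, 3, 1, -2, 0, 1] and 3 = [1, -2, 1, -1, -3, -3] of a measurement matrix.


Inner product: -1*1 + 3*-2 + 1*1 + -2*-1 + 0*-3 + 1*-3
Products: [-1, -6, 1, 2, 0, -3]
Sum = -7.
|dot| = 7.

7


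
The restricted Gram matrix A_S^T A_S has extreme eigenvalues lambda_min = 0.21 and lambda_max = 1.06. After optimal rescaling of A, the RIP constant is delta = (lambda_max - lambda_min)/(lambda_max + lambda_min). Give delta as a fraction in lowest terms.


lambda_max - lambda_min = 1.06 - 0.21 = 0.85.
lambda_max + lambda_min = 1.06 + 0.21 = 1.27.
delta = 0.85/1.27 = 85/127.

85/127


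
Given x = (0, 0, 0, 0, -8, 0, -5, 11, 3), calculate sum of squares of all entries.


Non-zero entries: [(4, -8), (6, -5), (7, 11), (8, 3)]
Squares: [64, 25, 121, 9]
||x||_2^2 = sum = 219.

219


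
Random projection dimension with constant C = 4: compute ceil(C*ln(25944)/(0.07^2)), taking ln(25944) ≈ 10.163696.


ln(25944) ≈ 10.163696.
eps^2 = 0.07^2 = 0.0049.
C*ln(N)/eps^2 ≈ 4*10.163696/0.0049 ≈ 8296.8947.
m = ceil(8296.8947) = 8297.

8297


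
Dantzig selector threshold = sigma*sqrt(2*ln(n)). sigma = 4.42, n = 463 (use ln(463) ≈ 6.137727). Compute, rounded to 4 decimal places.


ln(463) ≈ 6.137727.
2*ln(n) ≈ 12.275454.
sqrt(2*ln(n)) ≈ sqrt(12.275454) ≈ 3.503634.
threshold ≈ 4.42*3.503634 = 15.48606228 ≈ 15.4861.

15.4861


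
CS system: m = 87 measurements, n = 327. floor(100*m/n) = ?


100*m/n = 100*87/327 ≈ 26.6055.
floor = 26.

26


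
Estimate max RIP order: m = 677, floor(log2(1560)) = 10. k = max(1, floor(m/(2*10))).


floor(log2(1560)) = 10.
2*10 = 20.
m/(2*floor(log2(n))) = 677/20 ≈ 33.85.
floor = 33.
k = max(1, 33) = 33.

33


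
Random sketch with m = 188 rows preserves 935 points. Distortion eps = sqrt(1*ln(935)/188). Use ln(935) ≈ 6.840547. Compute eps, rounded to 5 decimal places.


ln(935) ≈ 6.840547.
1*ln(N)/m ≈ 1*6.840547/188 ≈ 0.03638589.
eps = sqrt(0.03638589) ≈ 0.1907509 ≈ 0.19075.

0.19075


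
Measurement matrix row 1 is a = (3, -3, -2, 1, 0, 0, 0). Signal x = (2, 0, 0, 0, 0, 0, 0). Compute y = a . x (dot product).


Non-zero terms: ['3*2']
Products: [6]
y = sum = 6.

6


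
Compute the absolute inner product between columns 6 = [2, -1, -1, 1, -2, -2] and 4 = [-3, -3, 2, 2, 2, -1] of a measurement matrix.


Inner product: 2*-3 + -1*-3 + -1*2 + 1*2 + -2*2 + -2*-1
Products: [-6, 3, -2, 2, -4, 2]
Sum = -5.
|dot| = 5.

5


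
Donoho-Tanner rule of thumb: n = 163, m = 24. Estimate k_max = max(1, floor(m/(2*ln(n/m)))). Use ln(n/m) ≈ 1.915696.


n/m = 163/24.
ln(n/m) ≈ 1.915696.
2*ln(n/m) ≈ 3.831392.
m/(2*ln(n/m)) ≈ 24/3.831392 ≈ 6.264.
floor = 6.
k_max = max(1, 6) = 6.

6


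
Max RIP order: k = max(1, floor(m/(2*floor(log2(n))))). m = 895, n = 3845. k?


floor(log2(3845)) = 11.
2*11 = 22.
m/(2*floor(log2(n))) = 895/22 ≈ 40.6818.
floor = 40.
k = max(1, 40) = 40.

40


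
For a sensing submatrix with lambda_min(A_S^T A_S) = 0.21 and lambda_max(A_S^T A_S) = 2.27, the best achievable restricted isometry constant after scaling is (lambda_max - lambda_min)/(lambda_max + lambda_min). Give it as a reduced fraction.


lambda_max - lambda_min = 2.27 - 0.21 = 2.06.
lambda_max + lambda_min = 2.27 + 0.21 = 2.48.
delta = 2.06/2.48 = 206/248 = 103/124.

103/124


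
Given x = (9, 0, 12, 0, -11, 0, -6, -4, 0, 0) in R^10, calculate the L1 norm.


Non-zero entries: [(0, 9), (2, 12), (4, -11), (6, -6), (7, -4)]
Absolute values: [9, 12, 11, 6, 4]
||x||_1 = sum = 42.

42


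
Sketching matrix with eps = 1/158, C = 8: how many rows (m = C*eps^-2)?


1/eps = 158.
(1/eps)^2 = 24964.
m = 8*24964 = 199712.

199712


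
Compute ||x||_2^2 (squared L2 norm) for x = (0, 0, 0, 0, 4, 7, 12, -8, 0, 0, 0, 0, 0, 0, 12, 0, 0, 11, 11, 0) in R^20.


Non-zero entries: [(4, 4), (5, 7), (6, 12), (7, -8), (14, 12), (17, 11), (18, 11)]
Squares: [16, 49, 144, 64, 144, 121, 121]
||x||_2^2 = sum = 659.

659


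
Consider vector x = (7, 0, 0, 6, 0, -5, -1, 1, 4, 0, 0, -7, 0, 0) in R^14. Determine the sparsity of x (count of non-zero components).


Non-zero positions: [0, 3, 5, 6, 7, 8, 11].
Sparsity = 7.

7


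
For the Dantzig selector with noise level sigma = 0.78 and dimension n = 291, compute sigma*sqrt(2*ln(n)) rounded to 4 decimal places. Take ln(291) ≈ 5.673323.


ln(291) ≈ 5.673323.
2*ln(n) ≈ 11.346646.
sqrt(2*ln(n)) ≈ sqrt(11.346646) ≈ 3.368478.
threshold ≈ 0.78*3.368478 = 2.62741284 ≈ 2.6274.

2.6274


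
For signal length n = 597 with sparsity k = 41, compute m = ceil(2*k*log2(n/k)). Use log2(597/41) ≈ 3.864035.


log2(n/k) = log2(597/41) ≈ 3.864035.
2*k*log2(n/k) ≈ 2*41*3.864035 = 316.85087.
m = ceil(316.85087) = 317.

317


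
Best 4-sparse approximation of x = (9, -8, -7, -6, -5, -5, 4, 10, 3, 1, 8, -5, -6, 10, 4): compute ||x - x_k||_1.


Sorted |x_i| descending: [10, 10, 9, 8, 8, 7, 6, 6, 5, 5, 5, 4, 4, 3, 1]
Keep top 4: [10, 10, 9, 8]
Tail entries: [8, 7, 6, 6, 5, 5, 5, 4, 4, 3, 1]
L1 error = sum of tail = 54.

54


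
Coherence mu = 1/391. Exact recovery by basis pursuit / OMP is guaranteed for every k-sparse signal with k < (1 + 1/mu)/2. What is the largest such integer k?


1/mu = 391.
1 + 1/mu = 392.
(1 + 1/mu)/2 = 196 is an integer and the inequality is strict, so k_max = 196 - 1 = 195.

195


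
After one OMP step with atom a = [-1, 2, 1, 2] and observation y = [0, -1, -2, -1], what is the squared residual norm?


a^T a = 10.
a^T y = -6.
coeff = -6/10 = -3/5.
||r||^2 = 12/5.

12/5


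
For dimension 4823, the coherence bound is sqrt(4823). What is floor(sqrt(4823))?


69^2 = 4761 <= 4823 < 4900 = 70^2, so 69 <= sqrt(4823) < 70.
floor(sqrt(4823)) = 69.

69


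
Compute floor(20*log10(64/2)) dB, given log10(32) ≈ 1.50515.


||x||/||e|| = 64/2 = 32.
log10(32) ≈ 1.50515.
20*log10(||x||/||e||) ≈ 20*1.50515 = 30.103.
floor(30.103) = 30.

30


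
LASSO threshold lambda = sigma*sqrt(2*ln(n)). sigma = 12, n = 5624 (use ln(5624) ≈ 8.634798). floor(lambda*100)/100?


ln(5624) ≈ 8.634798.
2*ln(n) ≈ 17.269596.
sqrt(2*ln(n)) ≈ sqrt(17.269596) ≈ 4.15567.
lambda ≈ 12*4.15567 = 49.86804.
floor(lambda*100)/100 = 49.86.

49.86


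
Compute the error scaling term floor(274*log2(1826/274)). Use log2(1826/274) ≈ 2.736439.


log2(n/k) = log2(1826/274) ≈ 2.736439.
k*log2(n/k) ≈ 274*2.736439 = 749.784286.
floor(749.784286) = 749.

749


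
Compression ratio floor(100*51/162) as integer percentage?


100*m/n = 100*51/162 ≈ 31.4815.
floor = 31.

31


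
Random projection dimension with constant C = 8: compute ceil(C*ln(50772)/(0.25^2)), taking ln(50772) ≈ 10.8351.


ln(50772) ≈ 10.8351.
eps^2 = 0.25^2 = 0.0625.
C*ln(N)/eps^2 ≈ 8*10.8351/0.0625 ≈ 1386.8928.
m = ceil(1386.8928) = 1387.

1387


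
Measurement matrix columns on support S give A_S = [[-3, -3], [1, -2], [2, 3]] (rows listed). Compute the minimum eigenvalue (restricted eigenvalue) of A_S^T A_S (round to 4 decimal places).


A_S^T A_S = [[14, 13], [13, 22]].
trace = 36.
det = 139.
disc = trace^2 - 4*det = 1296 - 4*139 = 740.
sqrt(740) ≈ 27.202941.
lam_min = (36 - sqrt(740))/2 ≈ (36 - 27.202941)/2 = 4.3985295 ≈ 4.3985.

4.3985


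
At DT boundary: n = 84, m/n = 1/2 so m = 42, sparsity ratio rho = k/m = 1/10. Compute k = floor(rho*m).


m = 1/2*84 = 42.
rho = 1/10.
rho*m = 1/10*42 = 4.2.
k = floor(4.2) = 4.

4


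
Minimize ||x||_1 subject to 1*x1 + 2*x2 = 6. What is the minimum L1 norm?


Axis intercepts:
  x1 = 6, x2 = 0: L1 = 6
  x1 = 0, x2 = 3: L1 = 3
x* = (0, 3)
||x*||_1 = 3.

3


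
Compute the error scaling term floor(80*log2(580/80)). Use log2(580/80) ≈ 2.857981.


log2(n/k) = log2(580/80) ≈ 2.857981.
k*log2(n/k) ≈ 80*2.857981 = 228.63848.
floor(228.63848) = 228.

228


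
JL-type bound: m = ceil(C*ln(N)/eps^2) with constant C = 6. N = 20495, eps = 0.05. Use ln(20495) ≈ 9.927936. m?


ln(20495) ≈ 9.927936.
eps^2 = 0.05^2 = 0.0025.
C*ln(N)/eps^2 ≈ 6*9.927936/0.0025 ≈ 23827.0464.
m = ceil(23827.0464) = 23828.

23828


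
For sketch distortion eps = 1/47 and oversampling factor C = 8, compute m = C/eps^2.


1/eps = 47.
(1/eps)^2 = 2209.
m = 8*2209 = 17672.

17672


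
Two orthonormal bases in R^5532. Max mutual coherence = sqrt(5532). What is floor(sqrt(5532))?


74^2 = 5476 <= 5532 < 5625 = 75^2, so 74 <= sqrt(5532) < 75.
floor(sqrt(5532)) = 74.

74


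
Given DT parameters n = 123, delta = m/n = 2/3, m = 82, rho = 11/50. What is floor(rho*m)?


m = 2/3*123 = 82.
rho = 11/50.
rho*m = 11/50*82 = 18.04.
k = floor(18.04) = 18.

18


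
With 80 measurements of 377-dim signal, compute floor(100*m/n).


100*m/n = 100*80/377 ≈ 21.2202.
floor = 21.

21


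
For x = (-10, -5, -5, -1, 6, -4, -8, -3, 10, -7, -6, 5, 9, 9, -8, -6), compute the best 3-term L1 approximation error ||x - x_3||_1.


Sorted |x_i| descending: [10, 10, 9, 9, 8, 8, 7, 6, 6, 6, 5, 5, 5, 4, 3, 1]
Keep top 3: [10, 10, 9]
Tail entries: [9, 8, 8, 7, 6, 6, 6, 5, 5, 5, 4, 3, 1]
L1 error = sum of tail = 73.

73


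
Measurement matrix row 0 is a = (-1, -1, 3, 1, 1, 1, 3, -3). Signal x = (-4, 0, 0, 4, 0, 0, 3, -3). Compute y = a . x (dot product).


Non-zero terms: ['-1*-4', '1*4', '3*3', '-3*-3']
Products: [4, 4, 9, 9]
y = sum = 26.

26


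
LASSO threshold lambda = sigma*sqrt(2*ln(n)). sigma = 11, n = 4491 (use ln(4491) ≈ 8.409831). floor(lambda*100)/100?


ln(4491) ≈ 8.409831.
2*ln(n) ≈ 16.819662.
sqrt(2*ln(n)) ≈ sqrt(16.819662) ≈ 4.101178.
lambda ≈ 11*4.101178 = 45.112958.
floor(lambda*100)/100 = 45.11.

45.11


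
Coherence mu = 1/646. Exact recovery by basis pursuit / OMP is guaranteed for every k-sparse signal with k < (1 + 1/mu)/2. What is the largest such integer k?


1/mu = 646.
1 + 1/mu = 647.
(1 + 1/mu)/2 = 323.5 is not an integer, so k_max = floor(323.5) = 323.

323


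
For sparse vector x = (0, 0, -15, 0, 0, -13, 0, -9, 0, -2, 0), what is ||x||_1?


Non-zero entries: [(2, -15), (5, -13), (7, -9), (9, -2)]
Absolute values: [15, 13, 9, 2]
||x||_1 = sum = 39.

39


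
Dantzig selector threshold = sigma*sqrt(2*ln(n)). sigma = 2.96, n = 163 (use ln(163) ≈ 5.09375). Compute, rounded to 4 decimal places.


ln(163) ≈ 5.09375.
2*ln(n) ≈ 10.1875.
sqrt(2*ln(n)) ≈ sqrt(10.1875) ≈ 3.191786.
threshold ≈ 2.96*3.191786 = 9.44768656 ≈ 9.4477.

9.4477


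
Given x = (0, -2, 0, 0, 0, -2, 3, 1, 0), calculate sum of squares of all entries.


Non-zero entries: [(1, -2), (5, -2), (6, 3), (7, 1)]
Squares: [4, 4, 9, 1]
||x||_2^2 = sum = 18.

18


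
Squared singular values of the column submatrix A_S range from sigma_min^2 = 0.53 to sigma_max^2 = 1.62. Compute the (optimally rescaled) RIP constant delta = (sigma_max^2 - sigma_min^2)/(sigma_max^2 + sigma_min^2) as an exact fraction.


lambda_max - lambda_min = 1.62 - 0.53 = 1.09.
lambda_max + lambda_min = 1.62 + 0.53 = 2.15.
delta = 1.09/2.15 = 109/215.

109/215


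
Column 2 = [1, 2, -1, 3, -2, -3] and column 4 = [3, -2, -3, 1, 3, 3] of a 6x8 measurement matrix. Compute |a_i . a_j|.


Inner product: 1*3 + 2*-2 + -1*-3 + 3*1 + -2*3 + -3*3
Products: [3, -4, 3, 3, -6, -9]
Sum = -10.
|dot| = 10.

10


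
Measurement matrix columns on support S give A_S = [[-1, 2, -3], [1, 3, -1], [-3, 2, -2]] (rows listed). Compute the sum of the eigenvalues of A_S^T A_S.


Sum of eigenvalues of A_S^T A_S = trace(A_S^T A_S) = sum of squared column norms of A_S.
A_S^T A_S diagonal: [11, 17, 14].
trace = 11 + 17 + 14 = 42.

42


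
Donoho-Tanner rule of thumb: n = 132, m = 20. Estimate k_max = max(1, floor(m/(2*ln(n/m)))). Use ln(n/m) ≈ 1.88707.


n/m = 132/20 = 33/5.
ln(n/m) ≈ 1.88707.
2*ln(n/m) ≈ 3.77414.
m/(2*ln(n/m)) ≈ 20/3.77414 ≈ 5.2992.
floor = 5.
k_max = max(1, 5) = 5.

5


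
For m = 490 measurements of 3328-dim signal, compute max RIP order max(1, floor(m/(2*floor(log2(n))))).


floor(log2(3328)) = 11.
2*11 = 22.
m/(2*floor(log2(n))) = 490/22 ≈ 22.2727.
floor = 22.
k = max(1, 22) = 22.

22


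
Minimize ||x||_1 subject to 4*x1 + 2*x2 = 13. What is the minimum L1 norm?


Axis intercepts:
  x1 = 13/4, x2 = 0: L1 = 13/4
  x1 = 0, x2 = 13/2: L1 = 13/2
x* = (13/4, 0)
||x*||_1 = 13/4.

13/4


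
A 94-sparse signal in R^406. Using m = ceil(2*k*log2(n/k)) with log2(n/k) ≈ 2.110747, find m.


log2(n/k) = log2(406/94) ≈ 2.110747.
2*k*log2(n/k) ≈ 2*94*2.110747 = 396.820436.
m = ceil(396.820436) = 397.

397


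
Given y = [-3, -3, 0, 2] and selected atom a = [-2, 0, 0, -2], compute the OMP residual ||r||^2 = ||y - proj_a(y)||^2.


a^T a = 8.
a^T y = 2.
coeff = 2/8 = 1/4.
||r||^2 = 43/2.

43/2


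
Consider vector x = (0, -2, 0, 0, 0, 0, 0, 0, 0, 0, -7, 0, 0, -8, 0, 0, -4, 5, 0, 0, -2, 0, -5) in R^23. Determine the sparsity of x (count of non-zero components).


Non-zero positions: [1, 10, 13, 16, 17, 20, 22].
Sparsity = 7.

7


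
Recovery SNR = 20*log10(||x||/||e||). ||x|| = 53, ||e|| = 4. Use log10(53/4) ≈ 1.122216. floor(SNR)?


||x||/||e|| = 53/4.
log10(53/4) ≈ 1.122216.
20*log10(||x||/||e||) ≈ 20*1.122216 = 22.44432.
floor(22.44432) = 22.

22


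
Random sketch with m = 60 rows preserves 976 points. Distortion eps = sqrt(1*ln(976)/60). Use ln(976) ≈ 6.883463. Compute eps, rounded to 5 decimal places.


ln(976) ≈ 6.883463.
1*ln(N)/m ≈ 1*6.883463/60 ≈ 0.11472438.
eps = sqrt(0.11472438) ≈ 0.3387099 ≈ 0.33871.

0.33871


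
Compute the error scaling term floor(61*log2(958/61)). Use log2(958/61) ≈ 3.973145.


log2(n/k) = log2(958/61) ≈ 3.973145.
k*log2(n/k) ≈ 61*3.973145 = 242.361845.
floor(242.361845) = 242.

242


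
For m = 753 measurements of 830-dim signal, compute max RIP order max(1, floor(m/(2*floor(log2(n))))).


floor(log2(830)) = 9.
2*9 = 18.
m/(2*floor(log2(n))) = 753/18 ≈ 41.8333.
floor = 41.
k = max(1, 41) = 41.

41


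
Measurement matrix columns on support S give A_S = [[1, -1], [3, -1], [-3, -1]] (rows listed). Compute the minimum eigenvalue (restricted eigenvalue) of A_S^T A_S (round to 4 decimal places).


A_S^T A_S = [[19, -1], [-1, 3]].
trace = 22.
det = 56.
disc = trace^2 - 4*det = 484 - 4*56 = 260.
sqrt(260) ≈ 16.124515.
lam_min = (22 - sqrt(260))/2 ≈ (22 - 16.124515)/2 = 2.9377425 ≈ 2.9377.

2.9377


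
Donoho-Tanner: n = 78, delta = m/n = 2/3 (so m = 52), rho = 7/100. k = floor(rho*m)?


m = 2/3*78 = 52.
rho = 7/100.
rho*m = 7/100*52 = 3.64.
k = floor(3.64) = 3.

3


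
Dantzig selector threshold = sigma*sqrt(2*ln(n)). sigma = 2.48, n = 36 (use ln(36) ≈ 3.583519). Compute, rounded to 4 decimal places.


ln(36) ≈ 3.583519.
2*ln(n) ≈ 7.167038.
sqrt(2*ln(n)) ≈ sqrt(7.167038) ≈ 2.677132.
threshold ≈ 2.48*2.677132 = 6.63928736 ≈ 6.6393.

6.6393


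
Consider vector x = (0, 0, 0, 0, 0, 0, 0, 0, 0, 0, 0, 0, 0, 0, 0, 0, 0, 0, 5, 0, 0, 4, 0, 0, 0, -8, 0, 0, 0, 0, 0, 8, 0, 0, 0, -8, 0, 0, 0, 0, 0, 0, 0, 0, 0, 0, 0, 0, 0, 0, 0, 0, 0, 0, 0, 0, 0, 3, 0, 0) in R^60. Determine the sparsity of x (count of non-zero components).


Non-zero positions: [18, 21, 25, 31, 35, 57].
Sparsity = 6.

6


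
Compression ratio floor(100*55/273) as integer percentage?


100*m/n = 100*55/273 ≈ 20.1465.
floor = 20.

20


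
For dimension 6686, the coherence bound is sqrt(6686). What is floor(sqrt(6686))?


81^2 = 6561 <= 6686 < 6724 = 82^2, so 81 <= sqrt(6686) < 82.
floor(sqrt(6686)) = 81.

81


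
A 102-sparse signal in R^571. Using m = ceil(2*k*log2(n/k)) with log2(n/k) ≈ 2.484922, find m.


log2(n/k) = log2(571/102) ≈ 2.484922.
2*k*log2(n/k) ≈ 2*102*2.484922 = 506.924088.
m = ceil(506.924088) = 507.

507


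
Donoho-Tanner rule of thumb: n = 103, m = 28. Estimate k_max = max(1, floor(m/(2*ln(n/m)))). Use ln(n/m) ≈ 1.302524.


n/m = 103/28.
ln(n/m) ≈ 1.302524.
2*ln(n/m) ≈ 2.605048.
m/(2*ln(n/m)) ≈ 28/2.605048 ≈ 10.7484.
floor = 10.
k_max = max(1, 10) = 10.

10


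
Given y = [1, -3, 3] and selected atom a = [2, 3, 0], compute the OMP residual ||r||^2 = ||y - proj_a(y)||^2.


a^T a = 13.
a^T y = -7.
coeff = -7/13 = -7/13.
||r||^2 = 198/13.

198/13


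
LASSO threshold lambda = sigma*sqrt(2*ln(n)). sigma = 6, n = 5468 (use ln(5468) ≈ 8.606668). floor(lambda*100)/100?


ln(5468) ≈ 8.606668.
2*ln(n) ≈ 17.213336.
sqrt(2*ln(n)) ≈ sqrt(17.213336) ≈ 4.148896.
lambda ≈ 6*4.148896 = 24.893376.
floor(lambda*100)/100 = 24.89.

24.89


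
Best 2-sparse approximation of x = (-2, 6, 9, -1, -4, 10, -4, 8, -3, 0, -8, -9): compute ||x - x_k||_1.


Sorted |x_i| descending: [10, 9, 9, 8, 8, 6, 4, 4, 3, 2, 1, 0]
Keep top 2: [10, 9]
Tail entries: [9, 8, 8, 6, 4, 4, 3, 2, 1, 0]
L1 error = sum of tail = 45.

45


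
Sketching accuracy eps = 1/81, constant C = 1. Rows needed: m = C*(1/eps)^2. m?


1/eps = 81.
(1/eps)^2 = 6561.
m = 1*6561 = 6561.

6561


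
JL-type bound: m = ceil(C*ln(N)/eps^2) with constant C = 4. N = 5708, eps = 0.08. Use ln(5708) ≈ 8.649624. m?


ln(5708) ≈ 8.649624.
eps^2 = 0.08^2 = 0.0064.
C*ln(N)/eps^2 ≈ 4*8.649624/0.0064 ≈ 5406.015.
m = ceil(5406.015) = 5407.

5407


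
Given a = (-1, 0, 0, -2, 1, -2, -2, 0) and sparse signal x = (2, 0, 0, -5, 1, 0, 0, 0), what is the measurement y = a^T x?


Non-zero terms: ['-1*2', '-2*-5', '1*1']
Products: [-2, 10, 1]
y = sum = 9.

9


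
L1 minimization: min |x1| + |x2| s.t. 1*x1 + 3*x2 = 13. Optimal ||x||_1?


Axis intercepts:
  x1 = 13, x2 = 0: L1 = 13
  x1 = 0, x2 = 13/3: L1 = 13/3
x* = (0, 13/3)
||x*||_1 = 13/3.

13/3


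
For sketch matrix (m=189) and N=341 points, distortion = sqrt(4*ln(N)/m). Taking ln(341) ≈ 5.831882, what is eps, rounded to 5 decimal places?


ln(341) ≈ 5.831882.
4*ln(N)/m ≈ 4*5.831882/189 ≈ 0.12342607.
eps = sqrt(0.12342607) ≈ 0.3513205 ≈ 0.35132.

0.35132


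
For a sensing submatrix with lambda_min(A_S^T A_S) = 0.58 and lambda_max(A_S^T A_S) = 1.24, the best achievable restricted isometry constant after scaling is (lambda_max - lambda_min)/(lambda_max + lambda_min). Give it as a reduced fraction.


lambda_max - lambda_min = 1.24 - 0.58 = 0.66.
lambda_max + lambda_min = 1.24 + 0.58 = 1.82.
delta = 0.66/1.82 = 66/182 = 33/91.

33/91


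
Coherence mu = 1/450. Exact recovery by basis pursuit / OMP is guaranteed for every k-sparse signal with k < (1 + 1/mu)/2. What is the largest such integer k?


1/mu = 450.
1 + 1/mu = 451.
(1 + 1/mu)/2 = 225.5 is not an integer, so k_max = floor(225.5) = 225.

225


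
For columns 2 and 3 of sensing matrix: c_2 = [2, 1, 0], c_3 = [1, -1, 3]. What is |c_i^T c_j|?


Inner product: 2*1 + 1*-1 + 0*3
Products: [2, -1, 0]
Sum = 1.
|dot| = 1.

1


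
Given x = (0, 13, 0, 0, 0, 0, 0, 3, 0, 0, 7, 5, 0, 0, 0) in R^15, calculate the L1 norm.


Non-zero entries: [(1, 13), (7, 3), (10, 7), (11, 5)]
Absolute values: [13, 3, 7, 5]
||x||_1 = sum = 28.

28


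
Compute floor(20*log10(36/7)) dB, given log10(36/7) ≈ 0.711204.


||x||/||e|| = 36/7.
log10(36/7) ≈ 0.711204.
20*log10(||x||/||e||) ≈ 20*0.711204 = 14.22408.
floor(14.22408) = 14.

14


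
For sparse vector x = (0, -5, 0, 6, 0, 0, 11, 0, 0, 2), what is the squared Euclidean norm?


Non-zero entries: [(1, -5), (3, 6), (6, 11), (9, 2)]
Squares: [25, 36, 121, 4]
||x||_2^2 = sum = 186.

186


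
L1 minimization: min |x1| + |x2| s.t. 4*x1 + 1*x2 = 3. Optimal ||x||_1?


Axis intercepts:
  x1 = 3/4, x2 = 0: L1 = 3/4
  x1 = 0, x2 = 3: L1 = 3
x* = (3/4, 0)
||x*||_1 = 3/4.

3/4


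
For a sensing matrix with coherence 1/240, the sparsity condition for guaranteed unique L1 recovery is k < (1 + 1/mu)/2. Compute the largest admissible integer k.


1/mu = 240.
1 + 1/mu = 241.
(1 + 1/mu)/2 = 120.5 is not an integer, so k_max = floor(120.5) = 120.

120


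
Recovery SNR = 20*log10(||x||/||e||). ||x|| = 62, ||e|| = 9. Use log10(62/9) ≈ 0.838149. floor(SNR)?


||x||/||e|| = 62/9.
log10(62/9) ≈ 0.838149.
20*log10(||x||/||e||) ≈ 20*0.838149 = 16.76298.
floor(16.76298) = 16.

16


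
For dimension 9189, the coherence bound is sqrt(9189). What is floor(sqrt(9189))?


95^2 = 9025 <= 9189 < 9216 = 96^2, so 95 <= sqrt(9189) < 96.
floor(sqrt(9189)) = 95.

95


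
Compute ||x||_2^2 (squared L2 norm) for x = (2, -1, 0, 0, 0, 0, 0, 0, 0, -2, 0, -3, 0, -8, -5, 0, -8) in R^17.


Non-zero entries: [(0, 2), (1, -1), (9, -2), (11, -3), (13, -8), (14, -5), (16, -8)]
Squares: [4, 1, 4, 9, 64, 25, 64]
||x||_2^2 = sum = 171.

171


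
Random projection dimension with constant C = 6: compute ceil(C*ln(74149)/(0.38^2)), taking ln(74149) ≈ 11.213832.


ln(74149) ≈ 11.213832.
eps^2 = 0.38^2 = 0.1444.
C*ln(N)/eps^2 ≈ 6*11.213832/0.1444 ≈ 465.9487.
m = ceil(465.9487) = 466.

466


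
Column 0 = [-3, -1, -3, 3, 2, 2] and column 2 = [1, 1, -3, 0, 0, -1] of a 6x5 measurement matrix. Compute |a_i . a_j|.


Inner product: -3*1 + -1*1 + -3*-3 + 3*0 + 2*0 + 2*-1
Products: [-3, -1, 9, 0, 0, -2]
Sum = 3.
|dot| = 3.

3


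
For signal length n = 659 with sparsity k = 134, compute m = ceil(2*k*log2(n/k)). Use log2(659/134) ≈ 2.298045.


log2(n/k) = log2(659/134) ≈ 2.298045.
2*k*log2(n/k) ≈ 2*134*2.298045 = 615.87606.
m = ceil(615.87606) = 616.

616


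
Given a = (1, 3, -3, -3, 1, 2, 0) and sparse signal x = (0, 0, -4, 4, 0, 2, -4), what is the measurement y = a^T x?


Non-zero terms: ['-3*-4', '-3*4', '2*2', '0*-4']
Products: [12, -12, 4, 0]
y = sum = 4.

4


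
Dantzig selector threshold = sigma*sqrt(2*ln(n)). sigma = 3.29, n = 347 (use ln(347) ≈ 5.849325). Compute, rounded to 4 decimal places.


ln(347) ≈ 5.849325.
2*ln(n) ≈ 11.69865.
sqrt(2*ln(n)) ≈ sqrt(11.69865) ≈ 3.420329.
threshold ≈ 3.29*3.420329 = 11.25288241 ≈ 11.2529.

11.2529


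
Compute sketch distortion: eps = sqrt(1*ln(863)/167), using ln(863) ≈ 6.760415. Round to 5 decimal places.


ln(863) ≈ 6.760415.
1*ln(N)/m ≈ 1*6.760415/167 ≈ 0.04048153.
eps = sqrt(0.04048153) ≈ 0.2012002 ≈ 0.20120.

0.20120


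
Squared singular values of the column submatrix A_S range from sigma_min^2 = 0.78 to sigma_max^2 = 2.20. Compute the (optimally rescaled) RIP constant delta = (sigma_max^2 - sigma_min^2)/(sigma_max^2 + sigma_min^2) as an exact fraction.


lambda_max - lambda_min = 2.20 - 0.78 = 1.42.
lambda_max + lambda_min = 2.20 + 0.78 = 2.98.
delta = 1.42/2.98 = 142/298 = 71/149.

71/149


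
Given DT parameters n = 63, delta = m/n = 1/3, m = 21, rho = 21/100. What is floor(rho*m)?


m = 1/3*63 = 21.
rho = 21/100.
rho*m = 21/100*21 = 4.41.
k = floor(4.41) = 4.

4


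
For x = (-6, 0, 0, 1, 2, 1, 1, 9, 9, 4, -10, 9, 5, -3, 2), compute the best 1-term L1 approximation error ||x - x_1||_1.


Sorted |x_i| descending: [10, 9, 9, 9, 6, 5, 4, 3, 2, 2, 1, 1, 1, 0, 0]
Keep top 1: [10]
Tail entries: [9, 9, 9, 6, 5, 4, 3, 2, 2, 1, 1, 1, 0, 0]
L1 error = sum of tail = 52.

52


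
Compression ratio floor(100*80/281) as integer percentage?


100*m/n = 100*80/281 ≈ 28.4698.
floor = 28.

28


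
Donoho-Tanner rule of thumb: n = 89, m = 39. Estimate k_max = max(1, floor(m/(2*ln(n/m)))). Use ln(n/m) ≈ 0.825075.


n/m = 89/39.
ln(n/m) ≈ 0.825075.
2*ln(n/m) ≈ 1.65015.
m/(2*ln(n/m)) ≈ 39/1.65015 ≈ 23.6342.
floor = 23.
k_max = max(1, 23) = 23.

23


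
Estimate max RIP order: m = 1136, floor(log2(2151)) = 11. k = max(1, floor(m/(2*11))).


floor(log2(2151)) = 11.
2*11 = 22.
m/(2*floor(log2(n))) = 1136/22 ≈ 51.6364.
floor = 51.
k = max(1, 51) = 51.

51
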